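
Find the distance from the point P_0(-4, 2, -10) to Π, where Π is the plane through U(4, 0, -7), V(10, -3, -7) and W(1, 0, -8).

5√14/14

UV = (6, -3, 0) and UW = (-3, 0, -1), so a normal is n = UV × UW = (3, 6, -9).
n = (3, 6, -9); n·P − 75 = 15; |n| = 3√14; distance = 15/(3√14) = 5√14/14.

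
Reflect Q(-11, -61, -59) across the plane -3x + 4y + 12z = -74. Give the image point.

With n = (-3, 4, 12), the signed offset is (n·Q − (-74))/|n|² = -845/169 = -5.
Q' = Q − 2t·n = (-11, -61, -59) − (-10)·(-3, 4, 12) = (-41, -21, 61).

(-41, -21, 61)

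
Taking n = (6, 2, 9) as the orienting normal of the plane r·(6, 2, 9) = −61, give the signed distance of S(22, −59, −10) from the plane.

n·S − (-61) = -15.
|n| = 11, so the signed distance is -15/11.

-15/11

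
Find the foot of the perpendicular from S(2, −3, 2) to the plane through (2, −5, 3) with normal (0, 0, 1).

The perpendicular from S has direction n = (0, 0, 1): r = (2, −3, 2) + t(0, 0, 1).
Substitute into the plane: n·(S + tn) = 3 gives 2 + 1t = 3, so t = 1.
Foot = (2, −3, 2) + 1·(0, 0, 1) = (2, −3, 3).

(2, -3, 3)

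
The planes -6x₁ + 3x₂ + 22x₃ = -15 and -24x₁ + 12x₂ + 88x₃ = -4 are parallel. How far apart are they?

14/23

Divide the second equation by 4 to match normals: -6x₁ + 3x₂ + 22x₃ = -1.
Both planes have normal n = (-6, 3, 22), |n| = 23. Any point on the first plane is at distance |(-1) − (-15)|/|n| = 14/23 from the second.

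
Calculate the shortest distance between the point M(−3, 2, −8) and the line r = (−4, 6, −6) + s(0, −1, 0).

√5

Direction vector d = (0, −1, 0).
AP = (1, −4, −2); AP·d = 4, |AP|² = 21, |d|² = 1.
distance² = |AP|² − (AP·d)²/|d|² = 21 − 16/1 = 5, so the distance is √5.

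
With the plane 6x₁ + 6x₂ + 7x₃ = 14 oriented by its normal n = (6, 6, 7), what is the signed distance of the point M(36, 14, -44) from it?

-2

n·M − 14 = -22.
|n| = 11, so the signed distance is -22/11 = -2.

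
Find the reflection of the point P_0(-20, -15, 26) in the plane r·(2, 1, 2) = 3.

With n = (2, 1, 2), the signed offset is (n·P_0 − 3)/|n|² = -6/9 = -2/3.
P_0' = P_0 − 2t·n = (-20, -15, 26) − (-4/3)·(2, 1, 2) = (-52/3, -41/3, 86/3).

(-52/3, -41/3, 86/3)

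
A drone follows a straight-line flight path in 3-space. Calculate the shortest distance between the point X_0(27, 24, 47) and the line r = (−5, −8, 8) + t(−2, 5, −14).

√2669

Direction vector d = (−2, 5, −14).
AP = (32, 32, 39), and AP × d = (−643, 370, 224).
|AP × d|² = 600525 and |d|² = 225, so the distance is √(600525/225) = √2669.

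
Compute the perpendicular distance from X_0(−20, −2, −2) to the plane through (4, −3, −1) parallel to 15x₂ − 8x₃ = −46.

23/17

Parallel planes share the normal n = (0, 15, −8); since (4, −3, −1) lies on the plane, its equation is 15x₂ − 8x₃ = -37.
n = (0, 15, −8); n·P − (-37) = 23; |n| = 17; distance = 23/17.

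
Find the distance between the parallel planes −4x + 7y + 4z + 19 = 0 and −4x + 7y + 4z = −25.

2/3

With common normal n = (−4, 7, 4) (|n| = 9), the distance is |(-19) − (-25)|/|n| = 6/9 = 2/3.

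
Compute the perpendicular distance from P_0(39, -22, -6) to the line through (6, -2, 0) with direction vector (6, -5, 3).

9√5

Direction vector d = (6, -5, 3).
AP = (33, -20, -6); AP·d = 280, |AP|² = 1525, |d|² = 70.
distance² = |AP|² − (AP·d)²/|d|² = 1525 − 78400/70 = 405, so the distance is 9√5.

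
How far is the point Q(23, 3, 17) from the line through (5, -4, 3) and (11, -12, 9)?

√433

A direction vector is d = (6, -8, 6).
AP = (18, 7, 14), and AP × d = (154, -24, -186).
|AP × d|² = 58888 and |d|² = 136, so the distance is √(58888/136) = √433.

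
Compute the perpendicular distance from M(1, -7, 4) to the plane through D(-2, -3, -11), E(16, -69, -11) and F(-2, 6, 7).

DE = (18, -66, 0) and DF = (0, 9, 18), so a normal is n = DE × DF = (-1188, -324, 162).
n = (-1188, -324, 162); n·P − 1566 = 162; |n| = 1242; distance = 162/1242 = 3/23.

3/23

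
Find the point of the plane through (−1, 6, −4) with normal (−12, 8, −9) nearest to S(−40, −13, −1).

(-28, -21, 8)

The perpendicular from S has direction n = (−12, 8, −9): r = (−40, −13, −1) + μ(−12, 8, −9).
Substitute into the plane: n·(S + μn) = 96 gives 385 + 289μ = 96, so μ = -1.
Foot = (−40, −13, −1) + (-1)·(−12, 8, −9) = (−28, −21, 8).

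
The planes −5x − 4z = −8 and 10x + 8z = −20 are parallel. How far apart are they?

18√41/41

Divide the second equation by -2 to match normals: −5x − 4z = 10.
With common normal n = (−5, 0, −4) (|n| = √41), the distance is |(-8) − 10|/|n| = 18/√41.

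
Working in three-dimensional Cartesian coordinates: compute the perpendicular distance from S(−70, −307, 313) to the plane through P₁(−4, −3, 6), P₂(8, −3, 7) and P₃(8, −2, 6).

6

P₁P₂ = (12, 0, 1) and P₁P₃ = (12, 1, 0), so a normal is n = P₁P₂ × P₁P₃ = (−1, 12, 12).
d = |(-1)·(-70) + 12·(-307) + 12·313 − 40| / √(1 + 144 + 144) = |102| / 17 = 6.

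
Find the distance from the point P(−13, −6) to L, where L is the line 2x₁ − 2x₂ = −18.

d = |2·(-13) + (-2)·(-6) − (-18)| / √(4 + 4) = |4|/(2√2) = √2.

√2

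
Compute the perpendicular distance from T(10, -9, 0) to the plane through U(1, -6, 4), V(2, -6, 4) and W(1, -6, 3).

3

UV = (1, 0, 0) and UW = (0, 0, -1), so a normal is n = UV × UW = (0, 1, 0).
d = |1·(-9) − (-6)| / √(0 + 1 + 0) = |-3| / 1 = 3.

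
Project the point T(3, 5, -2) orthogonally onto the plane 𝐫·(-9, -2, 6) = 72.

(-6, 3, 4)

The perpendicular from T has direction n = (-9, -2, 6): r = (3, 5, -2) + μ(-9, -2, 6).
Substitute into the plane: n·(T + μn) = 72 gives -49 + 121μ = 72, so μ = 1.
Foot = (3, 5, -2) + 1·(-9, -2, 6) = (-6, 3, 4).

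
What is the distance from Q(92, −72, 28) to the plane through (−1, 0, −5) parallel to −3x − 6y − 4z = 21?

21√61/61

Parallel planes share the normal n = (−3, −6, −4); since (−1, 0, −5) lies on the plane, its equation is −3x − 6y − 4z = 23.
Then n·(92, −72, 28) − 23 = 21.
|n| = √(9 + 36 + 16) = √61, so the distance is |21|/√61 = 21√61/61.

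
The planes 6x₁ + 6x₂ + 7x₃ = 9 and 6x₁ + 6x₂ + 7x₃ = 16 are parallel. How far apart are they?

7/11

With common normal n = (6, 6, 7) (|n| = 11), the distance is |9 − 16|/|n| = 7/11.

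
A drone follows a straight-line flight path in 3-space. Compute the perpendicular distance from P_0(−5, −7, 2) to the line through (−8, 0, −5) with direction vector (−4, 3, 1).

9

Direction vector d = (−4, 3, 1).
AP = (3, −7, 7); AP·d = -26, |AP|² = 107, |d|² = 26.
distance² = |AP|² − (AP·d)²/|d|² = 107 − 676/26 = 81, so the distance is 9.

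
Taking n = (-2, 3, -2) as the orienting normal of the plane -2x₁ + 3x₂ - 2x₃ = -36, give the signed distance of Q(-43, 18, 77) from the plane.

n·Q − (-36) = 22.
|n| = √17, so the signed distance is 22√17/17.

22√17/17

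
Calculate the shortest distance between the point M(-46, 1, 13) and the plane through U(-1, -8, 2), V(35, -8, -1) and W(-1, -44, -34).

21/17

UV = (36, 0, -3) and UW = (0, -36, -36), so a normal is n = UV × UW = (-108, 1296, -1296).
n = (-108, 1296, -1296); n·P − (-12852) = 2268; |n| = 1836; distance = 2268/1836 = 21/17.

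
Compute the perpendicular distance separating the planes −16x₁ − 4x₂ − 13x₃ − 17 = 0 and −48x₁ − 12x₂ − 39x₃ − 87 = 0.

4/7

Divide the second equation by 3 to match normals: −16x₁ − 4x₂ − 13x₃ = 29.
With common normal n = (−16, −4, −13) (|n| = 21), the distance is |17 − 29|/|n| = 12/21 = 4/7.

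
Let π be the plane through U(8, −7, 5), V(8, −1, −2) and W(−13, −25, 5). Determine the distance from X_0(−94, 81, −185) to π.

8

UV = (0, 6, −7) and UW = (−21, −18, 0), so a normal is n = UV × UW = (−126, 147, 126).
Then n·(−94, 81, −185) − (−1407) = 1848.
|n| = √(15876 + 21609 + 15876) = 231, so the distance is |1848|/231 = 8.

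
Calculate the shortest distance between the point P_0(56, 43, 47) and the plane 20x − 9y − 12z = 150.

19/25

Normal vector n = (20, −9, −12), and n·(56, 43, 47) − 150 = 19.
|n| = √(400 + 81 + 144) = 25, so the distance is |19|/25 = 19/25.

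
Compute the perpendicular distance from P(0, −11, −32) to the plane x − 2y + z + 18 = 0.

d = |1·0 + (-2)·(-11) + 1·(-32) − (-18)| / √(1 + 4 + 1) = |8| / √6 = 4√6/3.

4√6/3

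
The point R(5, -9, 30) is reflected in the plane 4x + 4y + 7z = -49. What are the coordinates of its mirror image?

(-19, -33, -12)

n = (4, 4, 7), |n|² = 81, n·R − (-49) = 243, so t = 243/81 = 3.
Foot F = R − 3·n = (-7, -21, 9); the reflection is 2F − R = (-19, -33, -12).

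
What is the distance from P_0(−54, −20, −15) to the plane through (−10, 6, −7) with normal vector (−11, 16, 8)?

The plane has equation n·(r − (−10, 6, −7)) = 0, i.e. n·r = 150.
n = (−11, 16, 8); n·P − 150 = 4; |n| = 21; distance = 4/21.

4/21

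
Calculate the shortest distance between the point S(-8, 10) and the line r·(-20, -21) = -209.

The normal to the line is n = (-20, -21) with |n| = 29.
|n·S − (-209)| = |-50 − (-209)| = 159, so the distance is 159/29.

159/29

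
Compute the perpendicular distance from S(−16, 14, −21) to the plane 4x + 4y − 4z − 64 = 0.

√3

d = |4·(-16) + 4·14 + (-4)·(-21) − 64| / √(16 + 16 + 16) = |12| / (4√3) = √3.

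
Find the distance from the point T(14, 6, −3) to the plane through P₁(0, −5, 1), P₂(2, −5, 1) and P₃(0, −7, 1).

P₁P₂ = (2, 0, 0) and P₁P₃ = (0, −2, 0), so a normal is n = P₁P₂ × P₁P₃ = (0, 0, −4).
Then n·(14, 6, −3) − (−4) = 16.
|n| = √(0 + 0 + 16) = 4, so the distance is |16|/4 = 4.

4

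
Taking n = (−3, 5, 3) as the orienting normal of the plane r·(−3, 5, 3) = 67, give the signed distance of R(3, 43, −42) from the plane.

13√43/43

n·R − 67 = 13.
|n| = √43, so the signed distance is 13√43/43.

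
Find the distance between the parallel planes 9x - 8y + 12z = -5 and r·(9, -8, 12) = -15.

Both planes have normal n = (9, -8, 12), |n| = 17. Any point on the first plane is at distance |(-15) − (-5)|/|n| = 10/17 from the second.

10/17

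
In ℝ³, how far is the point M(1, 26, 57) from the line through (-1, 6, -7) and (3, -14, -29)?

A direction vector is d = (4, -20, -22).
AP = (2, 20, 64), and AP × d = (840, 300, -120).
|AP × d|² = 810000 and |d|² = 900, so the distance is √(810000/900) = √900 = 30.

30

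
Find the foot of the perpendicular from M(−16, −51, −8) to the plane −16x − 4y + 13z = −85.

(0, -47, -21)

n = (−16, −4, 13), |n|² = 441, and n·M − (-85) = 441.
t = 441/441 = 1, so the foot is M − t·n = (−16, −51, −8) − 1·(−16, −4, 13) = (0, −47, −21).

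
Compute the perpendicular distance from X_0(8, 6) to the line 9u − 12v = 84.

28/5

d = |9·8 + (-12)·6 − 84| / √(81 + 144) = |-84|/15 = 28/5.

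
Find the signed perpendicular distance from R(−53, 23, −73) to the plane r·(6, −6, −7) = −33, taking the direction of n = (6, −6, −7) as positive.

n·R − (-33) = 88.
|n| = 11, so the signed distance is 88/11 = 8.

8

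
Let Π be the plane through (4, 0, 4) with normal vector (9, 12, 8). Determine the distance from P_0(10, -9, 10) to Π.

6/17

The plane has equation n·(r − (4, 0, 4)) = 0, i.e. n·r = 68.
Then n·(10, -9, 10) - 68 = -6.
|n| = √(81 + 144 + 64) = 17, so the distance is |-6|/17 = 6/17.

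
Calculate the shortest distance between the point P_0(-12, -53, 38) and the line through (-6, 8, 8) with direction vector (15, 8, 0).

Direction vector d = (15, 8, 0).
AP = (-6, -61, 30), and AP × d = (-240, 450, 867).
|AP × d|² = 1011789 and |d|² = 289, so the distance is √(1011789/289) = √3501 = 3√389.

3√389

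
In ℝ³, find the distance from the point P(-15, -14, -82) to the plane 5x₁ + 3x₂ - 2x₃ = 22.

Normal vector n = (5, 3, -2), and n·(-15, -14, -82) - 22 = 25.
|n| = √(25 + 9 + 4) = √38, so the distance is |25|/√38 = 25√38/38.

25/√38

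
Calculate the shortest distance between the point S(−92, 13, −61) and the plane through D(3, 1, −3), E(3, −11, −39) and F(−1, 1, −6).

7

DE = (0, −12, −36) and DF = (−4, 0, −3), so a normal is n = DE × DF = (36, 144, −48).
Then n·(−92, 13, −61) − 396 = 1092.
|n| = √(1296 + 20736 + 2304) = 156, so the distance is |1092|/156 = 7.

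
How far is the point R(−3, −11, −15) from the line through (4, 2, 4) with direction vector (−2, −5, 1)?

3√51

Direction vector d = (−2, −5, 1).
AP = (−7, −13, −19), and AP × d = (−108, 45, 9).
|AP × d|² = 13770 and |d|² = 30, so the distance is √(13770/30) = √459 = 3√51.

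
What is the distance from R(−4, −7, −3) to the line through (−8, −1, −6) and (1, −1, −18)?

A direction vector is d = (9, 0, −12).
AP = (4, −6, 3), and AP × d = (72, 75, 54).
|AP × d|² = 13725 and |d|² = 225, so the distance is √(13725/225) = √61.

√61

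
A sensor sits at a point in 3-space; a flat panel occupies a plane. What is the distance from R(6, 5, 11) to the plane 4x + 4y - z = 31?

2√33/33

n = (4, 4, -1); n·P − 31 = 2; |n| = √33; distance = 2/√33.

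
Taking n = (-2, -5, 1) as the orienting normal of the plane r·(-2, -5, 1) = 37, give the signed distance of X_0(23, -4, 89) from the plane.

n·X_0 − 37 = 26.
|n| = √30, so the signed distance is 26/√30.

26/√30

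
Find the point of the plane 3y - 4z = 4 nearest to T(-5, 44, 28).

(-5, 1052/25, 764/25)

n = (0, 3, -4), |n|² = 25, and n·T − 4 = 16.
t = 16/25, so the foot is T − t·n = (-5, 44, 28) − (16/25)·(0, 3, -4) = (-5, 1052/25, 764/25).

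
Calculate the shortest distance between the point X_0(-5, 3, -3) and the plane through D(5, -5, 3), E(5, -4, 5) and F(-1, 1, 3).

DE = (0, 1, 2) and DF = (-6, 6, 0), so a normal is n = DE × DF = (-12, -12, 6).
n = (-12, -12, 6); n·P − 18 = -12; |n| = 18; distance = 12/18 = 2/3.

2/3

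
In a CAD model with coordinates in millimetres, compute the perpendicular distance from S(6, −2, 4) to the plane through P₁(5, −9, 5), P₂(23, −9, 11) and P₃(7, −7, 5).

P₁P₂ = (18, 0, 6) and P₁P₃ = (2, 2, 0), so a normal is n = P₁P₂ × P₁P₃ = (−12, 12, 36).
n = (−12, 12, 36); n·P − 12 = 36; |n| = 12√11; distance = 36/(12√11) = 3√11/11.

3/√11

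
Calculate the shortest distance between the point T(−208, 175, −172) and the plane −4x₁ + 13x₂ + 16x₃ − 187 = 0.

8

d = |(-4)·(-208) + 13·175 + 16·(-172) − 187| / √(16 + 169 + 256) = |168| / 21 = 8.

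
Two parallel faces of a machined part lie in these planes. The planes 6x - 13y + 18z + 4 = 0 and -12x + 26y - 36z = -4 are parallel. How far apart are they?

Divide the second equation by -2 to match normals: 6x - 13y + 18z = 2.
With common normal n = (6, -13, 18) (|n| = 23), the distance is |(-4) − 2|/|n| = 6/23.

6/23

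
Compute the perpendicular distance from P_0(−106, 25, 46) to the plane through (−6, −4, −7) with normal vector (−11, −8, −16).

20/21

The plane has equation n·(r − (−6, −4, −7)) = 0, i.e. n·r = 210.
Then n·(−106, 25, 46) − 210 = 20.
|n| = √(121 + 64 + 256) = 21, so the distance is |20|/21 = 20/21.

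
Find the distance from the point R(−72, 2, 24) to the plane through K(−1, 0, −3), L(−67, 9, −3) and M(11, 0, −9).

7/23

KL = (−66, 9, 0) and KM = (12, 0, −6), so a normal is n = KL × KM = (−54, −396, −108).
Then n·(−72, 2, 24) − 378 = 126.
|n| = √(2916 + 156816 + 11664) = 414, so the distance is |126|/414 = 7/23.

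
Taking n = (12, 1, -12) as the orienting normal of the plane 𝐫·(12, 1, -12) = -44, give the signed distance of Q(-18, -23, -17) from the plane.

n·Q − (-44) = 9.
|n| = 17, so the signed distance is 9/17.

9/17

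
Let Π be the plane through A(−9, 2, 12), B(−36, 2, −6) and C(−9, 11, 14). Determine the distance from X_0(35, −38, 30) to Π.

AB = (−27, 0, −18) and AC = (0, 9, 2), so a normal is n = AB × AC = (162, 54, −243).
d = |162·35 + 54·(-38) + (-243)·30 − (-4266)| / √(26244 + 2916 + 59049) = |594| / 297 = 2.

2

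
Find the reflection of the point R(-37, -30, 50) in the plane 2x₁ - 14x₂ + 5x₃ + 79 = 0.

(-49, 54, 20)

n = (2, -14, 5), |n|² = 225, n·R − (-79) = 675, so t = 675/225 = 3.
Foot F = R − 3·n = (-43, 12, 35); the reflection is 2F − R = (-49, 54, 20).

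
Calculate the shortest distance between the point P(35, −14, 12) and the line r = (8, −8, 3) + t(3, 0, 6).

21

Direction vector d = (3, 0, 6).
AP = (27, −6, 9); AP·d = 135, |AP|² = 846, |d|² = 45.
distance² = |AP|² − (AP·d)²/|d|² = 846 − 18225/45 = 441, so the distance is 21.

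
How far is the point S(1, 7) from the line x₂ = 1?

The normal to the line is n = (0, 1) with |n| = 1.
|n·S − 1| = |7 − 1| = 6, so the distance is 6/1 = 6.

6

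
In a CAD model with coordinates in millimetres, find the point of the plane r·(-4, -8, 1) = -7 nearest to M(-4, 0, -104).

(-8, -8, -103)

The perpendicular from M has direction n = (-4, -8, 1): r = (-4, 0, -104) + μ(-4, -8, 1).
Substitute into the plane: n·(M + μn) = -7 gives -88 + 81μ = -7, so μ = 1.
Foot = (-4, 0, -104) + 1·(-4, -8, 1) = (-8, -8, -103).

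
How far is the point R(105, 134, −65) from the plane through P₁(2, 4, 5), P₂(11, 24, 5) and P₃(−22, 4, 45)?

2

P₁P₂ = (9, 20, 0) and P₁P₃ = (−24, 0, 40), so a normal is n = P₁P₂ × P₁P₃ = (800, −360, 480).
Then n·(105, 134, −65) − 2560 = 2000.
|n| = √(640000 + 129600 + 230400) = 1000, so the distance is |2000|/1000 = 2.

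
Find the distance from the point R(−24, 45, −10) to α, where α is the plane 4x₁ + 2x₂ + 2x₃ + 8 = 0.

d = |4·(-24) + 2·45 + 2·(-10) − (-8)| / √(16 + 4 + 4) = |-18| / (2√6) = 9/√6.

9/√6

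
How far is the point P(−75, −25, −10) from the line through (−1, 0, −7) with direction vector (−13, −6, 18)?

Direction vector d = (−13, −6, 18).
AP = (−74, −25, −3); AP·d = 1058, |AP|² = 6110, |d|² = 529.
distance² = |AP|² − (AP·d)²/|d|² = 6110 − 1119364/529 = 3994, so the distance is √3994.

√3994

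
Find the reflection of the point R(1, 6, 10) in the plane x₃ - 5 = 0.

(1, 6, 0)

With n = (0, 0, 1), the signed offset is (n·R − 5)/|n|² = 5/1 = 5.
R' = R − 2t·n = (1, 6, 10) − 10·(0, 0, 1) = (1, 6, 0).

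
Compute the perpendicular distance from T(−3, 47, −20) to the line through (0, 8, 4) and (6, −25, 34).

9

A direction vector is d = (6, −33, 30).
AP = (−3, 39, −24); AP·d = -2025, |AP|² = 2106, |d|² = 2025.
distance² = |AP|² − (AP·d)²/|d|² = 2106 − 4100625/2025 = 81, so the distance is 9.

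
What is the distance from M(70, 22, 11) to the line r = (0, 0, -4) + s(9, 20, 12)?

Direction vector d = (9, 20, 12).
AP = (70, 22, 15), and AP × d = (-36, -705, 1202).
|AP × d|² = 1943125 and |d|² = 625, so the distance is √(1943125/625) = √3109.

√3109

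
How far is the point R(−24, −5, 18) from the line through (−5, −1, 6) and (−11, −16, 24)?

A direction vector is d = (−6, −15, 18).
AP = (−19, −4, 12), and AP × d = (108, 270, 261).
|AP × d|² = 152685 and |d|² = 585, so the distance is √(152685/585) = √261 = 3√29.

3√29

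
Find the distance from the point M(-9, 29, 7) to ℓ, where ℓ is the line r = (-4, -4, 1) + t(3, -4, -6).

√601

Direction vector d = (3, -4, -6).
AP = (-5, 33, 6), and AP × d = (-174, -12, -79).
|AP × d|² = 36661 and |d|² = 61, so the distance is √(36661/61) = √601.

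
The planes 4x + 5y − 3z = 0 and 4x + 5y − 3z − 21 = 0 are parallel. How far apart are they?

Both planes have normal n = (4, 5, −3), |n| = 5√2. Any point on the first plane is at distance |21 − 0|/|n| = 21/(5√2) from the second.

21√2/10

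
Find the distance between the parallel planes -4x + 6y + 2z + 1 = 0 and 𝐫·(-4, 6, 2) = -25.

12/√14

With common normal n = (-4, 6, 2) (|n| = 2√14), the distance is |(-1) − (-25)|/|n| = 24/(2√14) = 12/√14.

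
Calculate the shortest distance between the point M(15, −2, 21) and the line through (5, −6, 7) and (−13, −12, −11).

2√2

A direction vector is d = (−18, −6, −18).
AP = (10, 4, 14); AP·d = -456, |AP|² = 312, |d|² = 684.
distance² = |AP|² − (AP·d)²/|d|² = 312 − 207936/684 = 8, so the distance is 2√2.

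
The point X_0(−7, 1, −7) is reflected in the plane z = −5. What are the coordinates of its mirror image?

(-7, 1, -3)

With n = (0, 0, 1), the signed offset is (n·X_0 − (-5))/|n|² = -2/1 = -2.
X_0' = X_0 − 2t·n = (−7, 1, −7) − (-4)·(0, 0, 1) = (−7, 1, −3).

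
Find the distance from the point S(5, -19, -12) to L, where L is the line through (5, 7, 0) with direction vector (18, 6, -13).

2√205

Direction vector d = (18, 6, -13).
AP = (0, -26, -12), and AP × d = (410, -216, 468).
|AP × d|² = 433780 and |d|² = 529, so the distance is √(433780/529) = √820 = 2√205.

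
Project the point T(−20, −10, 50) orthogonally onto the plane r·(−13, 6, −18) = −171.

(-33, -4, 32)

The perpendicular from T has direction n = (−13, 6, −18): r = (−20, −10, 50) + λ(−13, 6, −18).
Substitute into the plane: n·(T + λn) = -171 gives -700 + 529λ = -171, so λ = 1.
Foot = (−20, −10, 50) + 1·(−13, 6, −18) = (−33, −4, 32).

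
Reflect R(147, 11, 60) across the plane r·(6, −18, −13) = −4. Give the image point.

(3429/23, 109/23, 1276/23)

With n = (6, −18, −13), the signed offset is (n·R − (-4))/|n|² = -92/529 = -4/23.
R' = R − 2t·n = (147, 11, 60) − (-8/23)·(6, −18, −13) = (3429/23, 109/23, 1276/23).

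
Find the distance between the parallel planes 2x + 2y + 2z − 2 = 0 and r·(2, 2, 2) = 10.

With common normal n = (2, 2, 2) (|n| = 2√3), the distance is |2 − 10|/|n| = 8/(2√3) = 4/√3.

4/√3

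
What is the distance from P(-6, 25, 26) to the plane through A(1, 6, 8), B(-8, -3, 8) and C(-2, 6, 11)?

8/√3

AB = (-9, -9, 0) and AC = (-3, 0, 3), so a normal is n = AB × AC = (-27, 27, -27).
d = |(-27)·(-6) + 27·25 + (-27)·26 − (-81)| / √(729 + 729 + 729) = |216| / (27√3) = 8/√3.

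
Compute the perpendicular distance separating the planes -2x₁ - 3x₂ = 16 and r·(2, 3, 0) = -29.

√13

Divide the second equation by -1 to match normals: -2x₁ - 3x₂ = 29.
Both planes have normal n = (-2, -3, 0), |n| = √13. Any point on the first plane is at distance |29 − 16|/|n| = 13/√13 = √13 from the second.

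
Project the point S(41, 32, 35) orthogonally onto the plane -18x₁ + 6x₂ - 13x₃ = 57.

n = (-18, 6, -13), |n|² = 529, and n·S − 57 = -1058.
t = -1058/529 = -2, so the foot is S − t·n = (41, 32, 35) − (-2)·(-18, 6, -13) = (5, 44, 9).

(5, 44, 9)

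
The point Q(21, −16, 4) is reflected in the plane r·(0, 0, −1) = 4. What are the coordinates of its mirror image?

(21, -16, -12)

n = (0, 0, −1), |n|² = 1, n·Q − 4 = -8, so t = -8/1 = -8.
Foot F = Q − (-8)·n = (21, −16, −4); the reflection is 2F − Q = (21, −16, −12).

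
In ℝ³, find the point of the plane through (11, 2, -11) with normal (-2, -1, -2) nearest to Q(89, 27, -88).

(83, 24, -94)

The perpendicular from Q has direction n = (-2, -1, -2): r = (89, 27, -88) + λ(-2, -1, -2).
Substitute into the plane: n·(Q + λn) = -2 gives -29 + 9λ = -2, so λ = 3.
Foot = (89, 27, -88) + 3·(-2, -1, -2) = (83, 24, -94).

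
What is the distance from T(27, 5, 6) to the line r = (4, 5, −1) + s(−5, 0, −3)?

√34

Direction vector d = (−5, 0, −3).
AP = (23, 0, 7); AP·d = -136, |AP|² = 578, |d|² = 34.
distance² = |AP|² − (AP·d)²/|d|² = 578 − 18496/34 = 34, so the distance is √34.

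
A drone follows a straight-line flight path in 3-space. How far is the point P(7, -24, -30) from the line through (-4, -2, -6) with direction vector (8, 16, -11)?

Direction vector d = (8, 16, -11).
AP = (11, -22, -24); AP·d = 0, |AP|² = 1181, |d|² = 441.
distance² = |AP|² − (AP·d)²/|d|² = 1181 − 0/441 = 1181, so the distance is √1181.

√1181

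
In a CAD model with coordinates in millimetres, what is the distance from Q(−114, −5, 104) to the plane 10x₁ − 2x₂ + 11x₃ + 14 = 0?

Normal vector n = (10, −2, 11), and n·(−114, −5, 104) − (−14) = 28.
|n| = √(100 + 4 + 121) = 15, so the distance is |28|/15 = 28/15.

28/15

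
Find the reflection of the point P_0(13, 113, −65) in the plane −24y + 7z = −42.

With n = (0, −24, 7), the signed offset is (n·P_0 − (-42))/|n|² = -3125/625 = -5.
P_0' = P_0 − 2t·n = (13, 113, −65) − (-10)·(0, −24, 7) = (13, −127, 5).

(13, -127, 5)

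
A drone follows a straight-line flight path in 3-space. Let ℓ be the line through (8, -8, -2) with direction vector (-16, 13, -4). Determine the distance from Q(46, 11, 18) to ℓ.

42

Direction vector d = (-16, 13, -4).
AP = (38, 19, 20), and AP × d = (-336, -168, 798).
|AP × d|² = 777924 and |d|² = 441, so the distance is √(777924/441) = √1764 = 42.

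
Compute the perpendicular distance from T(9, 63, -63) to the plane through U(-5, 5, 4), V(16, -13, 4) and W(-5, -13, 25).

UV = (21, -18, 0) and UW = (0, -18, 21), so a normal is n = UV × UW = (-378, -441, -378).
n = (-378, -441, -378); n·P − (-1827) = -5544; |n| = 693; distance = 5544/693 = 8.

8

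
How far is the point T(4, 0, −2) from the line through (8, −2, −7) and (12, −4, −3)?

3√5

A direction vector is d = (4, −2, 4).
AP = (−4, 2, 5); AP·d = 0, |AP|² = 45, |d|² = 36.
distance² = |AP|² − (AP·d)²/|d|² = 45 − 0/36 = 45, so the distance is 3√5.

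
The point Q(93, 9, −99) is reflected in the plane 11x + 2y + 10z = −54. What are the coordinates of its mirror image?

(1241/15, 107/15, -325/3)

With n = (11, 2, 10), the signed offset is (n·Q − (-54))/|n|² = 105/225 = 7/15.
Q' = Q − 2t·n = (93, 9, −99) − (14/15)·(11, 2, 10) = (1241/15, 107/15, −325/3).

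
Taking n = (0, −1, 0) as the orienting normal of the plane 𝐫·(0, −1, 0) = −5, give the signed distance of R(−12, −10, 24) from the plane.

n·R − (-5) = 15.
|n| = 1, so the signed distance is 15/1 = 15.

15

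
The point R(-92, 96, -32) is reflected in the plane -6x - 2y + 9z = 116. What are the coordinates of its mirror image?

n = (-6, -2, 9), |n|² = 121, n·R − 116 = -44, so t = -44/121 = -4/11.
Foot F = R − (-4/11)·n = (-1036/11, 1048/11, -316/11); the reflection is 2F − R = (-1060/11, 1040/11, -280/11).

(-1060/11, 1040/11, -280/11)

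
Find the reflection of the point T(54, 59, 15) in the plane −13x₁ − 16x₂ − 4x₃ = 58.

n = (−13, −16, −4), |n|² = 441, n·T − 58 = -1764, so t = -1764/441 = -4.
Foot F = T − (-4)·n = (2, −5, −1); the reflection is 2F − T = (−50, −69, −17).

(-50, -69, -17)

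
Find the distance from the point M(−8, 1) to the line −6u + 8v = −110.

83/5

d = |(-6)·(-8) + 8·1 − (-110)| / √(36 + 64) = |166|/10 = 83/5.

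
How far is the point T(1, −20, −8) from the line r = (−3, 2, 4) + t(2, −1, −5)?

√374

Direction vector d = (2, −1, −5).
AP = (4, −22, −12); AP·d = 90, |AP|² = 644, |d|² = 30.
distance² = |AP|² − (AP·d)²/|d|² = 644 − 8100/30 = 374, so the distance is √374.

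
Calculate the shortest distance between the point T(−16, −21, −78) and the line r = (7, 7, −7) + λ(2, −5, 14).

Direction vector d = (2, −5, 14).
AP = (−23, −28, −71); AP·d = -900, |AP|² = 6354, |d|² = 225.
distance² = |AP|² − (AP·d)²/|d|² = 6354 − 810000/225 = 2754, so the distance is 9√34.

9√34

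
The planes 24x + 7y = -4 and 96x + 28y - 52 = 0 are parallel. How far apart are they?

Divide the second equation by 4 to match normals: 24x + 7y = 13.
With common normal n = (24, 7, 0) (|n| = 25), the distance is |(-4) − 13|/|n| = 17/25.

17/25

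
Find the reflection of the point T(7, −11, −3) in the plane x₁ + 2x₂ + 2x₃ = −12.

(9, -7, 1)

n = (1, 2, 2), |n|² = 9, n·T − (-12) = -9, so t = -9/9 = -1.
Foot F = T − (-1)·n = (8, −9, −1); the reflection is 2F − T = (9, −7, 1).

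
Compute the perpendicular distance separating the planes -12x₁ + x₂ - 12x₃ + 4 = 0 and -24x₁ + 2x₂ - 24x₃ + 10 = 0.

1/17

Divide the second equation by 2 to match normals: -12x₁ + x₂ - 12x₃ = -5.
With common normal n = (-12, 1, -12) (|n| = 17), the distance is |(-4) − (-5)|/|n| = 1/17.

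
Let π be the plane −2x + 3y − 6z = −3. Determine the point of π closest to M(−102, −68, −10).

The perpendicular from M has direction n = (−2, 3, −6): r = (−102, −68, −10) + λ(−2, 3, −6).
Substitute into the plane: n·(M + λn) = -3 gives 60 + 49λ = -3, so λ = -9/7.
Foot = (−102, −68, −10) + (-9/7)·(−2, 3, −6) = (−696/7, −503/7, −16/7).

(-696/7, -503/7, -16/7)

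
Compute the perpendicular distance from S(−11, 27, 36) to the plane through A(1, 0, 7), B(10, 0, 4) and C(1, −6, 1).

AB = (9, 0, −3) and AC = (0, −6, −6), so a normal is n = AB × AC = (−18, 54, −54).
n = (−18, 54, −54); n·P − (-396) = 108; |n| = 18√19; distance = 108/(18√19) = 6/√19.

6√19/19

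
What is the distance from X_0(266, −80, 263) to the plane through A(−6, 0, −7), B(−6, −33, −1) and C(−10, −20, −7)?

AB = (0, −33, 6) and AC = (−4, −20, 0), so a normal is n = AB × AC = (120, −24, −132).
Then n·(266, −80, 263) − 204 = −1080.
|n| = √(14400 + 576 + 17424) = 180, so the distance is |-1080|/180 = 6.

6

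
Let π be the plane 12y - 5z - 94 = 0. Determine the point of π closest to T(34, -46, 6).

(34, 2, -14)

n = (0, 12, -5), |n|² = 169, and n·T − 94 = -676.
t = -676/169 = -4, so the foot is T − t·n = (34, -46, 6) − (-4)·(0, 12, -5) = (34, 2, -14).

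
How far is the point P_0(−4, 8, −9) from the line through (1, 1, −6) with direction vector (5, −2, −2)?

5√2

Direction vector d = (5, −2, −2).
AP = (−5, 7, −3); AP·d = -33, |AP|² = 83, |d|² = 33.
distance² = |AP|² − (AP·d)²/|d|² = 83 − 1089/33 = 50, so the distance is 5√2.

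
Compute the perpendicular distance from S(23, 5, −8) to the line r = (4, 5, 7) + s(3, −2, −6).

Direction vector d = (3, −2, −6).
AP = (19, 0, −15), and AP × d = (−30, 69, −38).
|AP × d|² = 7105 and |d|² = 49, so the distance is √(7105/49) = √145.

√145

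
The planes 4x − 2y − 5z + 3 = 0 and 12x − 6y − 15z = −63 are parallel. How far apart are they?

Divide the second equation by 3 to match normals: 4x − 2y − 5z = -21.
Both planes have normal n = (4, −2, −5), |n| = 3√5. Any point on the first plane is at distance |(-21) − (-3)|/|n| = 18/(3√5) = 6/√5 from the second.

6√5/5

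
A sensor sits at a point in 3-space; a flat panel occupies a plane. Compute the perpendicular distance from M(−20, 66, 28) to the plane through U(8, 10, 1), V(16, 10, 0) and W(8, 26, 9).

UV = (8, 0, −1) and UW = (0, 16, 8), so a normal is n = UV × UW = (16, −64, 128).
d = |16·(-20) + (-64)·66 + 128·28 − (-384)| / √(256 + 4096 + 16384) = |-576| / 144 = 4.

4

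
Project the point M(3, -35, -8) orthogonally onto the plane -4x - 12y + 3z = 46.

(11, -11, -14)

n = (-4, -12, 3), |n|² = 169, and n·M − 46 = 338.
t = 338/169 = 2, so the foot is M − t·n = (3, -35, -8) − 2·(-4, -12, 3) = (11, -11, -14).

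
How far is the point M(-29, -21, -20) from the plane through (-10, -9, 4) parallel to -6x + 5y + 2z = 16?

6/√65

Parallel planes share the normal n = (-6, 5, 2); since (-10, -9, 4) lies on the plane, its equation is -6x + 5y + 2z = 23.
Then n·(-29, -21, -20) - 23 = 6.
|n| = √(36 + 25 + 4) = √65, so the distance is |6|/√65 = 6/√65.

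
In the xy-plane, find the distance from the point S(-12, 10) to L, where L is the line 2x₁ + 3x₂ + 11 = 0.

17√13/13

The normal to the line is n = (2, 3) with |n| = √13.
|n·S − (-11)| = |6 − (-11)| = 17, so the distance is 17/√13 = 17√13/13.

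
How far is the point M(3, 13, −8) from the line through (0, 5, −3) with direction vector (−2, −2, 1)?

√17

Direction vector d = (−2, −2, 1).
AP = (3, 8, −5); AP·d = -27, |AP|² = 98, |d|² = 9.
distance² = |AP|² − (AP·d)²/|d|² = 98 − 729/9 = 17, so the distance is √17.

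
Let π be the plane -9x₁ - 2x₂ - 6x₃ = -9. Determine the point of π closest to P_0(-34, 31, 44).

n = (-9, -2, -6), |n|² = 121, and n·P_0 − (-9) = -11.
t = -11/121 = -1/11, so the foot is P_0 − t·n = (-34, 31, 44) − (-1/11)·(-9, -2, -6) = (-383/11, 339/11, 478/11).

(-383/11, 339/11, 478/11)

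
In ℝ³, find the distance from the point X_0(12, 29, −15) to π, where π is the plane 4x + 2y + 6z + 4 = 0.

5√14/7

Normal vector n = (4, 2, 6), and n·(12, 29, −15) − (−4) = 20.
|n| = √(16 + 4 + 36) = 2√14, so the distance is |20|/(2√14) = 10/√14.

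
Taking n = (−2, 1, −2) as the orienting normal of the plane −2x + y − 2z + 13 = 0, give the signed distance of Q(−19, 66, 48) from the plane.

7

n·Q − (-13) = 21.
|n| = 3, so the signed distance is 21/3 = 7.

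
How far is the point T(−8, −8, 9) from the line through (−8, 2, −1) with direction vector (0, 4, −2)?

Direction vector d = (0, 4, −2).
AP = (0, −10, 10), and AP × d = (−20, 0, 0).
|AP × d|² = 400 and |d|² = 20, so the distance is √(400/20) = √20 = 2√5.

2√5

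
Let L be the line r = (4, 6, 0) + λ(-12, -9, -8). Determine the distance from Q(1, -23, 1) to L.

√562

Direction vector d = (-12, -9, -8).
AP = (-3, -29, 1); AP·d = 289, |AP|² = 851, |d|² = 289.
distance² = |AP|² − (AP·d)²/|d|² = 851 − 83521/289 = 562, so the distance is √562.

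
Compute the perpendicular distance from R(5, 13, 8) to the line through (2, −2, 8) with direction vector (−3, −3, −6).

6√5

Direction vector d = (−3, −3, −6).
AP = (3, 15, 0), and AP × d = (−90, 18, 36).
|AP × d|² = 9720 and |d|² = 54, so the distance is √(9720/54) = √180 = 6√5.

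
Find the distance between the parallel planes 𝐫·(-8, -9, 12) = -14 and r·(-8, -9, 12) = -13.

Both planes have normal n = (-8, -9, 12), |n| = 17. Any point on the first plane is at distance |(-13) − (-14)|/|n| = 1/17 from the second.

1/17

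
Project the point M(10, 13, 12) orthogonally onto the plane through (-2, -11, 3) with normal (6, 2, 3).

The perpendicular from M has direction n = (6, 2, 3): r = (10, 13, 12) + μ(6, 2, 3).
Substitute into the plane: n·(M + μn) = -25 gives 122 + 49μ = -25, so μ = -3.
Foot = (10, 13, 12) + (-3)·(6, 2, 3) = (-8, 7, 3).

(-8, 7, 3)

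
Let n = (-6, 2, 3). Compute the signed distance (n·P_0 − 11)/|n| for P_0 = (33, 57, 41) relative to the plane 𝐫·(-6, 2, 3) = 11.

4

n·P_0 − 11 = 28.
|n| = 7, so the signed distance is 28/7 = 4.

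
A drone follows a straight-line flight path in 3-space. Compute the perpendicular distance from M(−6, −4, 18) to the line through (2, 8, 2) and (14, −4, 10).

2√94

A direction vector is d = (12, −12, 8).
AP = (−8, −12, 16); AP·d = 176, |AP|² = 464, |d|² = 352.
distance² = |AP|² − (AP·d)²/|d|² = 464 − 30976/352 = 376, so the distance is 2√94.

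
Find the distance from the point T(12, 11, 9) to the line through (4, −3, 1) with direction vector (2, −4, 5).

18

Direction vector d = (2, −4, 5).
AP = (8, 14, 8); AP·d = 0, |AP|² = 324, |d|² = 45.
distance² = |AP|² − (AP·d)²/|d|² = 324 − 0/45 = 324, so the distance is 18.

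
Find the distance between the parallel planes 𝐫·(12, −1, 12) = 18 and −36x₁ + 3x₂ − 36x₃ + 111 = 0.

19/17

Divide the second equation by -3 to match normals: 12x₁ − x₂ + 12x₃ = 37.
Both planes have normal n = (12, −1, 12), |n| = 17. Any point on the first plane is at distance |37 − 18|/|n| = 19/17 from the second.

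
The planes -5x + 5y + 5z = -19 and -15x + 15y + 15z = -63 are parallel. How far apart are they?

2/(5√3)

Divide the second equation by 3 to match normals: -5x + 5y + 5z = -21.
With common normal n = (-5, 5, 5) (|n| = 5√3), the distance is |(-19) − (-21)|/|n| = 2/(5√3) = 2√3/15.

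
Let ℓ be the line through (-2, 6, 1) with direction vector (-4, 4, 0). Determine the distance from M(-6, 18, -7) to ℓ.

Direction vector d = (-4, 4, 0).
AP = (-4, 12, -8), and AP × d = (32, 32, 32).
|AP × d|² = 3072 and |d|² = 32, so the distance is √(3072/32) = √96 = 4√6.

4√6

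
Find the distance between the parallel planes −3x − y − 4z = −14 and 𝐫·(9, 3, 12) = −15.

19√26/26

Divide the second equation by -3 to match normals: −3x − y − 4z = 5.
With common normal n = (−3, −1, −4) (|n| = √26), the distance is |(-14) − 5|/|n| = 19/√26 = 19√26/26.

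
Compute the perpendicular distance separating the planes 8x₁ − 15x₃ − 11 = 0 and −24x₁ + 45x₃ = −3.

Divide the second equation by -3 to match normals: 8x₁ − 15x₃ = 1.
With common normal n = (8, 0, −15) (|n| = 17), the distance is |11 − 1|/|n| = 10/17.

10/17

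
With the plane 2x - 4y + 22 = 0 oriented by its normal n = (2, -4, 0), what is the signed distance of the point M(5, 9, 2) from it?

-2/√5

n·M − (-22) = -4.
|n| = 2√5, so the signed distance is -2/√5.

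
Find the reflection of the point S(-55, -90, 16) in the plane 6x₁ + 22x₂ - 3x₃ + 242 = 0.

n = (6, 22, -3), |n|² = 529, n·S − (-242) = -2116, so t = -2116/529 = -4.
Foot F = S − (-4)·n = (-31, -2, 4); the reflection is 2F − S = (-7, 86, -8).

(-7, 86, -8)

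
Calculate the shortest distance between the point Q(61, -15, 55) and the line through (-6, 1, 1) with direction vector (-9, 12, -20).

2√509

Direction vector d = (-9, 12, -20).
AP = (67, -16, 54), and AP × d = (-328, 854, 660).
|AP × d|² = 1272500 and |d|² = 625, so the distance is √(1272500/625) = √2036 = 2√509.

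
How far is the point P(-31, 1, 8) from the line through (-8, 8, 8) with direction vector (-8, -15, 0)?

Direction vector d = (-8, -15, 0).
AP = (-23, -7, 0); AP·d = 289, |AP|² = 578, |d|² = 289.
distance² = |AP|² − (AP·d)²/|d|² = 578 − 83521/289 = 289, so the distance is 17.

17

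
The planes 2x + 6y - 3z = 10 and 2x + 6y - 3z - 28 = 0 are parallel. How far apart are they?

With common normal n = (2, 6, -3) (|n| = 7), the distance is |10 − 28|/|n| = 18/7.

18/7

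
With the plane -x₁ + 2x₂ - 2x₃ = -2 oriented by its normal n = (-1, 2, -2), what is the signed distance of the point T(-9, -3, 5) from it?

-5/3

n·T − (-2) = -5.
|n| = 3, so the signed distance is -5/3.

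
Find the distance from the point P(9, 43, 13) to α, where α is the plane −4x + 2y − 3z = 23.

12/√29

Normal vector n = (−4, 2, −3), and n·(9, 43, 13) − 23 = −12.
|n| = √(16 + 4 + 9) = √29, so the distance is |-12|/√29 = 12√29/29.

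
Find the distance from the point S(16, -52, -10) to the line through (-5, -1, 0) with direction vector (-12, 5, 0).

√1621

Direction vector d = (-12, 5, 0).
AP = (21, -51, -10); AP·d = -507, |AP|² = 3142, |d|² = 169.
distance² = |AP|² − (AP·d)²/|d|² = 3142 − 257049/169 = 1621, so the distance is √1621.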